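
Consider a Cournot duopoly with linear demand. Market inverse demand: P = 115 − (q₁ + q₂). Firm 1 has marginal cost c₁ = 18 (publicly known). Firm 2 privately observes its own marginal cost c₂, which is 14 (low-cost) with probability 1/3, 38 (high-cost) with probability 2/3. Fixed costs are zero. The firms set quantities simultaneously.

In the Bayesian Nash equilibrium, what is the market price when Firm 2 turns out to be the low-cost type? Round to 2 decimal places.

Each type of Firm 2 best-responds to q₁; Firm 1 best-responds to the expected q₂ over Firm 2's types.
Firm 2 with cost c maximizes (115 − (q₁+q₂) − c)·q₂, giving q₂(c) = (115 − c − q₁)/2.
E[c₂] = 1/3·14 + 2/3·38 = 30
Firm 1's FOC against E[q₂] yields q₁ = (115 − 2·18 + E[c₂])/3 = (115 − 36 + 30)/3 = 36.3333.
q₂(low-cost) = 32.3333, so P = 115 − (36.3333 + 32.3333) = 46.3333.

46.33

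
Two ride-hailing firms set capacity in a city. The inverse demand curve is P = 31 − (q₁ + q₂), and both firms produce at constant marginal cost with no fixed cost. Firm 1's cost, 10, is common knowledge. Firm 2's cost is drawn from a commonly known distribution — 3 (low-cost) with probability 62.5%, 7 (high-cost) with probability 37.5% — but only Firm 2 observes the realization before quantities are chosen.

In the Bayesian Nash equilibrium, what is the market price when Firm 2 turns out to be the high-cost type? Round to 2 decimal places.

16.42

Type-c best response for Firm 2: q₂(c) = (31 − c)/2 − q₁/2.
Firm 1 maximizes expected profit; its first-order condition is 31 − 2q₁ − E[q₂] − 10 = 0.
Substituting E[q₂] and solving: E[c₂] = 4.5, so q₁ = (31 − 2·10 + 4.5)/3 = 5.16667.
q₂(high-cost) = 9.41667, so P = 31 − (5.16667 + 9.41667) = 16.4167.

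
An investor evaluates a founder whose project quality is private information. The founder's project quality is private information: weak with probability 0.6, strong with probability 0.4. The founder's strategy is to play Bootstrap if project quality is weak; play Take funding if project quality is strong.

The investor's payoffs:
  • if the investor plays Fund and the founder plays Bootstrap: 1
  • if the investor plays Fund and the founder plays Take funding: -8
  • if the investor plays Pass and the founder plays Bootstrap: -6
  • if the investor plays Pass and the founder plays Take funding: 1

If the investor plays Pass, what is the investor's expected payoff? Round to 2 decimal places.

-3.20

E[Pass] = 0.6·(-6) + 0.4·1 = (-3.6) + 0.4 = -3.2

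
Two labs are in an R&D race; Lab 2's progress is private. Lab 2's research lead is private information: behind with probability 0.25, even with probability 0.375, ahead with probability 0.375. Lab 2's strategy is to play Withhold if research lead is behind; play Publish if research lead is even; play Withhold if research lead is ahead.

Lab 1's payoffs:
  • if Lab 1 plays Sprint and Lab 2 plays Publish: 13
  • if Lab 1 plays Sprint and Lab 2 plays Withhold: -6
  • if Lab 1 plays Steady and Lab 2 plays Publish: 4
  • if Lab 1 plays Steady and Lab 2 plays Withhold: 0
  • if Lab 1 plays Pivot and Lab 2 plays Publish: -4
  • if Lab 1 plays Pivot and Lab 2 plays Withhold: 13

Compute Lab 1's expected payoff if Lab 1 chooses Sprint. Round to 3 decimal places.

1.125

E[Sprint] = 0.25·(-6) + 0.375·13 + 0.375·(-6) = (-1.5) + 4.875 + (-2.25) = 1.125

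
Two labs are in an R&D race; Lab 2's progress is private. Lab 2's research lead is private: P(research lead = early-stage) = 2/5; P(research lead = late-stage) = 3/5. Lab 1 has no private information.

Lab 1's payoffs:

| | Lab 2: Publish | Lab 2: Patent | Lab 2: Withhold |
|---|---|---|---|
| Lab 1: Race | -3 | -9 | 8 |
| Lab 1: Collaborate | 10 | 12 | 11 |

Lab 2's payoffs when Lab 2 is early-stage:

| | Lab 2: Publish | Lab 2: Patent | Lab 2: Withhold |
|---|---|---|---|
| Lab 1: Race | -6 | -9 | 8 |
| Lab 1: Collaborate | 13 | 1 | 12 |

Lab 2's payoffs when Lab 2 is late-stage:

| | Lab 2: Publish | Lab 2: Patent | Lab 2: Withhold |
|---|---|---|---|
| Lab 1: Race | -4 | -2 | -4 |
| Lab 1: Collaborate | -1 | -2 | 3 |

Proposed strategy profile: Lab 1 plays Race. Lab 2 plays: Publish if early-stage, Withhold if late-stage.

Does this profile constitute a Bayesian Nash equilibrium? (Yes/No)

No

A profile is a BNE iff every type of every player is best-responding given beliefs about the other side.
Lab 1 plays Race: E[Race] = 2/5·(-3) + 3/5·(8) = 18/5; E[Collaborate] = 53/5. Not best-responding. ✗
Lab 2 (research lead early-stage), facing Race: Publish gives -6, Patent gives -9, Withhold gives 8. Proposed Publish is not best — profitable deviation exists. ✗
Lab 2 (research lead late-stage), facing Race: Publish gives -4, Patent gives -2, Withhold gives -4. Proposed Withhold is not best — profitable deviation exists. ✗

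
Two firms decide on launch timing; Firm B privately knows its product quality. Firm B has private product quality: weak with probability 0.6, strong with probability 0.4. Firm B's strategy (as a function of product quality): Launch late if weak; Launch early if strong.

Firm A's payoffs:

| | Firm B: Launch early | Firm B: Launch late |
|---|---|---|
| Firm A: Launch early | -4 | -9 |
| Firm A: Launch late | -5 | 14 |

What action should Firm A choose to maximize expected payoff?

E[Launch early] = 0.6·(-9) + 0.4·(-4) = -7
E[Launch late] = 0.6·(14) + 0.4·(-5) = 6.4
Best response: Launch late (6.4 is the largest).

Launch late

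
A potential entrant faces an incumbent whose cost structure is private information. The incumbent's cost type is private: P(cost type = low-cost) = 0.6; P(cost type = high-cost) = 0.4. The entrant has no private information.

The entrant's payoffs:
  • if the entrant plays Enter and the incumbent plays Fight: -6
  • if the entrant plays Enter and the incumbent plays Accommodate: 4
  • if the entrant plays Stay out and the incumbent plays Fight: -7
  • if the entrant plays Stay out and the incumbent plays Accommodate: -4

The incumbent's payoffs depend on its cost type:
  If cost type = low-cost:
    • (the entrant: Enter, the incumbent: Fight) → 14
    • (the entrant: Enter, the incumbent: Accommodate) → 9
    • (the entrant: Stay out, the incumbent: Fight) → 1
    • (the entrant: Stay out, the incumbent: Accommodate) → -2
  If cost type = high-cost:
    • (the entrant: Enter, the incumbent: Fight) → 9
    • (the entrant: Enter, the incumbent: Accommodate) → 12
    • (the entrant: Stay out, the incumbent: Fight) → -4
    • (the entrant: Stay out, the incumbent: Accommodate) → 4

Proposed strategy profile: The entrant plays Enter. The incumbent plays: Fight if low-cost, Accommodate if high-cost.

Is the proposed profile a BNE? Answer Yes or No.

Yes

The entrant plays Enter: E[Enter] = 0.6·(-6) + 0.4·(4) = -2; E[Stay out] = -5.8. Best-responding. ✓
The incumbent (cost type low-cost), facing Enter: Fight gives 14, Accommodate gives 9. Proposed Fight is best. ✓
The incumbent (cost type high-cost), facing Enter: Fight gives 9, Accommodate gives 12. Proposed Accommodate is best. ✓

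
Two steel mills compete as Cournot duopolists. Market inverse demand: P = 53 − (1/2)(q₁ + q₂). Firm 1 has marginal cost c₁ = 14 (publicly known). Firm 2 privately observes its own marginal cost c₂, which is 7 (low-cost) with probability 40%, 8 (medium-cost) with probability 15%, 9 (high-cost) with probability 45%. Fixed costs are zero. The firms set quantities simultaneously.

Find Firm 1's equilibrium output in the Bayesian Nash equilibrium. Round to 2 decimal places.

22.03

Type-c best response for Firm 2: q₂(c) = (53 − c) − q₁/2.
Firm 1 maximizes expected profit; its first-order condition is 53 − q₁ − (1/2)E[q₂] − 14 = 0.
Substituting E[q₂] and solving: E[c₂] = 8.05, so q₁ = (53 − 2·14 + 8.05)/(3/2) = 22.0333.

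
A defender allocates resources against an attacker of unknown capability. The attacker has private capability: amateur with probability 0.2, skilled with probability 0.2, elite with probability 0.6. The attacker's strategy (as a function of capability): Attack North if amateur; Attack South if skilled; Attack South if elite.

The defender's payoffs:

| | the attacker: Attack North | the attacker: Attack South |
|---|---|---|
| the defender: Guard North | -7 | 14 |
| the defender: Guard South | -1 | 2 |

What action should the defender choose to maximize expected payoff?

Guard North

E[Guard North] = 0.2·(-7) + 0.2·(14) + 0.6·(14) = 9.8
E[Guard South] = 0.2·(-1) + 0.2·(2) + 0.6·(2) = 1.4
Best response: Guard North (9.8 is the largest).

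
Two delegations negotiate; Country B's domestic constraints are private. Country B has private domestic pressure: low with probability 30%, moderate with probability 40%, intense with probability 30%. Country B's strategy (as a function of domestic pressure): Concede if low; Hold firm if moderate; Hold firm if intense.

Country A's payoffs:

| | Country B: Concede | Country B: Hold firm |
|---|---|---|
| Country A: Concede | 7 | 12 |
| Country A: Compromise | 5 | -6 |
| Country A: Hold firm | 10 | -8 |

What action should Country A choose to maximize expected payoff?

E[Concede] = 0.3·(7) + 0.4·(12) + 0.3·(12) = 10.5
E[Compromise] = 0.3·(5) + 0.4·(-6) + 0.3·(-6) = -2.7
E[Hold firm] = 0.3·(10) + 0.4·(-8) + 0.3·(-8) = -2.6
Best response: Concede (10.5 is the largest).

Concede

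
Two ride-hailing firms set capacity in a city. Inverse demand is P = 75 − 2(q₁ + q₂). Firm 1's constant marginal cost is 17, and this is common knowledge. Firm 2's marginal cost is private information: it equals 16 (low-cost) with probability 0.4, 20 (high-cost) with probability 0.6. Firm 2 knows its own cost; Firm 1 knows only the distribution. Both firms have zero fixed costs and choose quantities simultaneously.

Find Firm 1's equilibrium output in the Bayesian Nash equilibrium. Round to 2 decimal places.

9.90

Each type of Firm 2 best-responds to q₁; Firm 1 best-responds to the expected q₂ over Firm 2's types.
Firm 2 with cost c maximizes (75 − 2(q₁+q₂) − c)·q₂, giving q₂(c) = (75 − c − 2q₁)/4.
E[c₂] = 0.4·16 + 0.6·20 = 18.4
Firm 1's FOC against E[q₂] yields q₁ = (75 − 2·17 + E[c₂])/6 = (75 − 34 + 18.4)/6 = 9.9.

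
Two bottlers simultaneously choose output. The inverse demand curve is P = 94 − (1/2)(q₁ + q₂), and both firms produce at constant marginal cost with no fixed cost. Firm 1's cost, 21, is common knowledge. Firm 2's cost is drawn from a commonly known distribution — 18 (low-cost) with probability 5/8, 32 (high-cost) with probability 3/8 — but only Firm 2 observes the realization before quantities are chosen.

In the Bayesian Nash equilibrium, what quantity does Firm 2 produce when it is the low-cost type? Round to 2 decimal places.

Firm 2 with cost c maximizes (94 − (1/2)(q₁+q₂) − c)·q₂, giving q₂(c) = (94 − c − (1/2)q₁).
E[c₂] = 5/8·18 + 3/8·32 = 23.25
Firm 1's FOC against E[q₂] yields q₁ = (94 − 2·21 + E[c₂])/(3/2) = (94 − 42 + 23.25)/(3/2) = 50.1667.
q₂(low-cost) = (94 − 18 − (1/2)·50.1667) = 50.9167.

50.92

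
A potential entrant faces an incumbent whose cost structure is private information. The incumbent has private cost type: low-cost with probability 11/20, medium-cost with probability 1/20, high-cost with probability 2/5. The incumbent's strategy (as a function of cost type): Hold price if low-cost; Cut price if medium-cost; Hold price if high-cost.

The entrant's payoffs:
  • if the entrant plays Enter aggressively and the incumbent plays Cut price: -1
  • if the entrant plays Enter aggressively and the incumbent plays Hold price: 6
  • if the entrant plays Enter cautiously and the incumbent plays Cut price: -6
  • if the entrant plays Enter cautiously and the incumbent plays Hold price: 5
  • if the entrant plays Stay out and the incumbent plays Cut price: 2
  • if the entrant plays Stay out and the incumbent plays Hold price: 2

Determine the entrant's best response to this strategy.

Enter aggressively

E[Enter aggressively] = 11/20·(6) + 1/20·(-1) + 2/5·(6) = 113/20
E[Enter cautiously] = 11/20·(5) + 1/20·(-6) + 2/5·(5) = 89/20
E[Stay out] = 11/20·(2) + 1/20·(2) + 2/5·(2) = 2
Best response: Enter aggressively (113/20 is the largest).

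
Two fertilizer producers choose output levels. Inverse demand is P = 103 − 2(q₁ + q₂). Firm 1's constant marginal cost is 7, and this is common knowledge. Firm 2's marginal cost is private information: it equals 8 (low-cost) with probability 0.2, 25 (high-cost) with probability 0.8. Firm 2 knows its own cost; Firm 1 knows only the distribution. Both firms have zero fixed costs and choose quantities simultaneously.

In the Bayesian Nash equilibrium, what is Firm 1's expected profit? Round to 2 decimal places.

679.58

Firm 2 with cost c maximizes (103 − 2(q₁+q₂) − c)·q₂, giving q₂(c) = (103 − c − 2q₁)/4.
E[c₂] = 0.2·8 + 0.8·25 = 21.6
Firm 1's FOC against E[q₂] yields q₁ = (103 − 2·7 + E[c₂])/6 = (103 − 14 + 21.6)/6 = 18.4333.
E[P] = 103 − 2·(q₁ + E[q₂]) = 43.8667; Firm 1's expected profit = (E[P] − 7)·q₁ = (43.8667 − 7)·18.4333 = 679.576.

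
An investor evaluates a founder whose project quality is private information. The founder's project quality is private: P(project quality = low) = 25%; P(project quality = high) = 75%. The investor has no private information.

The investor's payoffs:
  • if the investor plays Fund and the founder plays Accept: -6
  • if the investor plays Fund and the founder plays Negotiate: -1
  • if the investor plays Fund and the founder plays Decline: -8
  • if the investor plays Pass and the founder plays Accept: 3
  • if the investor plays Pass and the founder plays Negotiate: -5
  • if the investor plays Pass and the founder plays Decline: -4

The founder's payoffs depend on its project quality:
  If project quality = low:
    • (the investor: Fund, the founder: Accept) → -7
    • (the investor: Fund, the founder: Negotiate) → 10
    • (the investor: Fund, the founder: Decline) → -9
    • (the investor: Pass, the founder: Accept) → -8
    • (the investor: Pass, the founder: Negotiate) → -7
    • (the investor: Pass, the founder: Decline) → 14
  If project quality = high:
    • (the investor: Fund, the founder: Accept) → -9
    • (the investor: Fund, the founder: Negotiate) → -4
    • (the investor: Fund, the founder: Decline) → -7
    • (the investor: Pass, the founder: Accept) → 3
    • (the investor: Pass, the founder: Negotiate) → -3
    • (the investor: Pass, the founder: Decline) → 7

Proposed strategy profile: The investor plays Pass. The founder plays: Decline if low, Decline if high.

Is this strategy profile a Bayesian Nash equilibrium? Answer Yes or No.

Yes

The investor plays Pass: E[Pass] = 0.25·(-4) + 0.75·(-4) = -4; E[Fund] = -8. Best-responding. ✓
The founder (project quality low), facing Pass: Accept gives -8, Negotiate gives -7, Decline gives 14. Proposed Decline is best. ✓
The founder (project quality high), facing Pass: Accept gives 3, Negotiate gives -3, Decline gives 7. Proposed Decline is best. ✓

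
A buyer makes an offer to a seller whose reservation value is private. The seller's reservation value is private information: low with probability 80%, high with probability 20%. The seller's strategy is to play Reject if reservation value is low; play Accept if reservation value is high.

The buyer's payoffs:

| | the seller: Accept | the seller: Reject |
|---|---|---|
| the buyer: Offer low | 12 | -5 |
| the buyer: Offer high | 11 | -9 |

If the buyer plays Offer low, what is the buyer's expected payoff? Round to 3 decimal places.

Take the expectation over the seller's reservation value, weighting each type's action by its prior probability.
E[Offer low] = 0.8·(-5) + 0.2·12 = (-4) + 2.4 = -1.6

-1.600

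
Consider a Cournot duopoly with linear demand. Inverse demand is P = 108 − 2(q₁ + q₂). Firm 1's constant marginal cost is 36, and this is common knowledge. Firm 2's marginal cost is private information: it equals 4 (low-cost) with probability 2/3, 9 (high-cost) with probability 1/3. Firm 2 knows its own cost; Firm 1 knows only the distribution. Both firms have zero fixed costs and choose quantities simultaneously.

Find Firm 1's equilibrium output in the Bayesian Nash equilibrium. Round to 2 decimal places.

Firm 2 with cost c maximizes (108 − 2(q₁+q₂) − c)·q₂, giving q₂(c) = (108 − c − 2q₁)/4.
E[c₂] = 2/3·4 + 1/3·9 = 5.66667
Firm 1's FOC against E[q₂] yields q₁ = (108 − 2·36 + E[c₂])/6 = (108 − 72 + 5.66667)/6 = 6.94444.

6.94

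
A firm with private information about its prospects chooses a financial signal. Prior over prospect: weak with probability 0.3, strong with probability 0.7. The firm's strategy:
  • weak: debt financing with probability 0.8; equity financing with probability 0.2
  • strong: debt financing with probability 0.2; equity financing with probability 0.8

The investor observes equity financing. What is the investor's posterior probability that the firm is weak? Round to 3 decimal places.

P(equity financing) = 0.3·0.2 + 0.7·0.8 = 0.62
P(weak | equity financing) = (0.3·0.2) / 0.62 = 0.06 / 0.62 = 0.0967742

0.097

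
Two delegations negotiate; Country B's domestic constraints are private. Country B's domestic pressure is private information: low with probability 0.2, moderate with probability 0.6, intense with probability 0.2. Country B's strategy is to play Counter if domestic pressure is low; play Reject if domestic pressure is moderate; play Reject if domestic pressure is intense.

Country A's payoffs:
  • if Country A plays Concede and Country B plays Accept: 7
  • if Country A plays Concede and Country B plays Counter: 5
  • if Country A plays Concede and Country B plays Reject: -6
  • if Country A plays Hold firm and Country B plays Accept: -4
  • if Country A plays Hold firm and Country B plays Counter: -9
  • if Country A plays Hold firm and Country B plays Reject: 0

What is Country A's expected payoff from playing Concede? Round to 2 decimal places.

-3.80

E[Concede] = 0.2·5 + 0.6·(-6) + 0.2·(-6) = 1 + (-3.6) + (-1.2) = -3.8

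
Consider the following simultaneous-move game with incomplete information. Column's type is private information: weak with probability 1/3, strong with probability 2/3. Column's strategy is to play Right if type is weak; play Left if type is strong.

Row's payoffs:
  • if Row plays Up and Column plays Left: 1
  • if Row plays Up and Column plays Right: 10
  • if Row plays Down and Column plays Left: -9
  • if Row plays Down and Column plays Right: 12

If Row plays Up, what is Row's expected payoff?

Take the expectation over Column's type, weighting each type's action by its prior probability.
E[Up] = 1/3·10 + 2/3·1 = 10/3 + 2/3 = 4

4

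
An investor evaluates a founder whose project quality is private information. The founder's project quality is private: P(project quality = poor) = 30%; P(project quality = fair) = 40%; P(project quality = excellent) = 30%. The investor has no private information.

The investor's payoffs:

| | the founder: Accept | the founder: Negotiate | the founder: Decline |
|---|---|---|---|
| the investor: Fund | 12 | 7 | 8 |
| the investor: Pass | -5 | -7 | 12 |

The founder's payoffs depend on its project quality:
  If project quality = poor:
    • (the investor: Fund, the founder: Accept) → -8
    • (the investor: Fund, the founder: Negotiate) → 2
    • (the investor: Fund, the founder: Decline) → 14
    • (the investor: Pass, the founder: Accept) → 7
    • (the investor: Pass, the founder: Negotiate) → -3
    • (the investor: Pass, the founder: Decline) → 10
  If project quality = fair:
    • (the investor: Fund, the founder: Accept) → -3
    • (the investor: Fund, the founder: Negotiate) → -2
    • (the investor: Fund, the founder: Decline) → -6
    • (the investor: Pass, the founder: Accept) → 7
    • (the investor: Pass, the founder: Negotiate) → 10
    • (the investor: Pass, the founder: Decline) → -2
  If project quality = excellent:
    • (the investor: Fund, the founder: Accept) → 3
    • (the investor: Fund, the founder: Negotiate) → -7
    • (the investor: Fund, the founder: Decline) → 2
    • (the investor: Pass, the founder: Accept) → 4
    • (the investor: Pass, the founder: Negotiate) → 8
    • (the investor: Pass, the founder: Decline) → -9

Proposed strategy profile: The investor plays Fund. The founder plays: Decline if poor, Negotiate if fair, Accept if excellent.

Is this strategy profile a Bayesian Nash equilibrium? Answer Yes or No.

Yes

The investor plays Fund: E[Fund] = 0.3·(8) + 0.4·(7) + 0.3·(12) = 8.8; E[Pass] = -0.7. Best-responding. ✓
The founder (project quality poor), facing Fund: Accept gives -8, Negotiate gives 2, Decline gives 14. Proposed Decline is best. ✓
The founder (project quality fair), facing Fund: Accept gives -3, Negotiate gives -2, Decline gives -6. Proposed Negotiate is best. ✓
The founder (project quality excellent), facing Fund: Accept gives 3, Negotiate gives -7, Decline gives 2. Proposed Accept is best. ✓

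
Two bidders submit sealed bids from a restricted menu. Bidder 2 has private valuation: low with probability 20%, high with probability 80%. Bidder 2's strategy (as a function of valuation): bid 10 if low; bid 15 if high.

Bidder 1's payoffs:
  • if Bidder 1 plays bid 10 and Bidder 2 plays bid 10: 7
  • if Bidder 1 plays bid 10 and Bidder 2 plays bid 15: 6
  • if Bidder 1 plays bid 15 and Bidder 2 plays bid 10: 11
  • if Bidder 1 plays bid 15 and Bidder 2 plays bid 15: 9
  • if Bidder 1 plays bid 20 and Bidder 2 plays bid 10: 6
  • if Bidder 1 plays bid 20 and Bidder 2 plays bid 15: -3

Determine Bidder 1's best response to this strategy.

bid 15

Compute Bidder 1's expected payoff for each action, taking the expectation over Bidder 2's type.
E[bid 10] = 0.2·(7) + 0.8·(6) = 6.2
E[bid 15] = 0.2·(11) + 0.8·(9) = 9.4
E[bid 20] = 0.2·(6) + 0.8·(-3) = -1.2
Best response: bid 15 (9.4 is the largest).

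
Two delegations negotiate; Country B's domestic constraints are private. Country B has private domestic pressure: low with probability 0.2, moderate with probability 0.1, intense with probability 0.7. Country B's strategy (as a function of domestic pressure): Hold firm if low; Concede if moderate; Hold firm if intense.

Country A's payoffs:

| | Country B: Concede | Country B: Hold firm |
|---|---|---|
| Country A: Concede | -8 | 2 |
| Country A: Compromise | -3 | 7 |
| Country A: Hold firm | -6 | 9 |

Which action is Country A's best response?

Hold firm

Compute Country A's expected payoff for each action, taking the expectation over Country B's type.
E[Concede] = 0.2·(2) + 0.1·(-8) + 0.7·(2) = 1
E[Compromise] = 0.2·(7) + 0.1·(-3) + 0.7·(7) = 6
E[Hold firm] = 0.2·(9) + 0.1·(-6) + 0.7·(9) = 7.5
Best response: Hold firm (7.5 is the largest).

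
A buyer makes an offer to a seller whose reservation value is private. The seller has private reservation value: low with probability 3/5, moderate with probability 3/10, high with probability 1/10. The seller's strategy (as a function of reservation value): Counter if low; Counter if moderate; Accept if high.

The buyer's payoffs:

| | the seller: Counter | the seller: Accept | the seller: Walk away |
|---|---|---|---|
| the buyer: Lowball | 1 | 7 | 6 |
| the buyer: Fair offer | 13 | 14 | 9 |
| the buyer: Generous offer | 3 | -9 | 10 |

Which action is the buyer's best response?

E[Lowball] = 3/5·(1) + 3/10·(1) + 1/10·(7) = 8/5
E[Fair offer] = 3/5·(13) + 3/10·(13) + 1/10·(14) = 131/10
E[Generous offer] = 3/5·(3) + 3/10·(3) + 1/10·(-9) = 9/5
Best response: Fair offer (131/10 is the largest).

Fair offer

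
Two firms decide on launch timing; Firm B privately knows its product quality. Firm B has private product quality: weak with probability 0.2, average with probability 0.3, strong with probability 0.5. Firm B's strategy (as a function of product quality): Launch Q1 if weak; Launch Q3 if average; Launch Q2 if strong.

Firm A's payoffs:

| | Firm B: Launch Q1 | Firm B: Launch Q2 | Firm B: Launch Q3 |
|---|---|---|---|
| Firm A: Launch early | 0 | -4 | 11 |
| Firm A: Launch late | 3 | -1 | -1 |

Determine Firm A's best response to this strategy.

E[Launch early] = 0.2·(0) + 0.3·(11) + 0.5·(-4) = 1.3
E[Launch late] = 0.2·(3) + 0.3·(-1) + 0.5·(-1) = -0.2
Best response: Launch early (1.3 is the largest).

Launch early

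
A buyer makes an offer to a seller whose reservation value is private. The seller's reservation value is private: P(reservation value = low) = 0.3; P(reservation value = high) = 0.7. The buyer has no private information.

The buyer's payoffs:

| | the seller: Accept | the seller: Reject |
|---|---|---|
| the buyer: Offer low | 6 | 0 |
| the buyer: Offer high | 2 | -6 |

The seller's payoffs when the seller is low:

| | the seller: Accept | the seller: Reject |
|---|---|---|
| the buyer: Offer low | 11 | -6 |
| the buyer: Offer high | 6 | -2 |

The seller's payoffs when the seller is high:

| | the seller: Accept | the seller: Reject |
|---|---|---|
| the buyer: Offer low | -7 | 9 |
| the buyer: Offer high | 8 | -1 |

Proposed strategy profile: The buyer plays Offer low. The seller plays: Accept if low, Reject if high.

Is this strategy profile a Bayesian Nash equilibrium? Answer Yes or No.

Yes

The buyer plays Offer low: E[Offer low] = 0.3·(6) + 0.7·(0) = 1.8; E[Offer high] = -3.6. Best-responding. ✓
The seller (reservation value low), facing Offer low: Accept gives 11, Reject gives -6. Proposed Accept is best. ✓
The seller (reservation value high), facing Offer low: Accept gives -7, Reject gives 9. Proposed Reject is best. ✓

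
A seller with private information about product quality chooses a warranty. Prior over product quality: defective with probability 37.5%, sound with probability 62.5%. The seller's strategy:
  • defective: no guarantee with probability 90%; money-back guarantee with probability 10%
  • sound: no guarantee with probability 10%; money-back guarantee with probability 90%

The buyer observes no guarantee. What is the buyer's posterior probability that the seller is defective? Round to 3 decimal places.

0.844

Apply Bayes' rule using the sender's strategy as the likelihood.
P(no guarantee) = 0.375·0.9 + 0.625·0.1 = 0.4
P(defective | no guarantee) = (0.375·0.9) / 0.4 = 0.3375 / 0.4 = 0.84375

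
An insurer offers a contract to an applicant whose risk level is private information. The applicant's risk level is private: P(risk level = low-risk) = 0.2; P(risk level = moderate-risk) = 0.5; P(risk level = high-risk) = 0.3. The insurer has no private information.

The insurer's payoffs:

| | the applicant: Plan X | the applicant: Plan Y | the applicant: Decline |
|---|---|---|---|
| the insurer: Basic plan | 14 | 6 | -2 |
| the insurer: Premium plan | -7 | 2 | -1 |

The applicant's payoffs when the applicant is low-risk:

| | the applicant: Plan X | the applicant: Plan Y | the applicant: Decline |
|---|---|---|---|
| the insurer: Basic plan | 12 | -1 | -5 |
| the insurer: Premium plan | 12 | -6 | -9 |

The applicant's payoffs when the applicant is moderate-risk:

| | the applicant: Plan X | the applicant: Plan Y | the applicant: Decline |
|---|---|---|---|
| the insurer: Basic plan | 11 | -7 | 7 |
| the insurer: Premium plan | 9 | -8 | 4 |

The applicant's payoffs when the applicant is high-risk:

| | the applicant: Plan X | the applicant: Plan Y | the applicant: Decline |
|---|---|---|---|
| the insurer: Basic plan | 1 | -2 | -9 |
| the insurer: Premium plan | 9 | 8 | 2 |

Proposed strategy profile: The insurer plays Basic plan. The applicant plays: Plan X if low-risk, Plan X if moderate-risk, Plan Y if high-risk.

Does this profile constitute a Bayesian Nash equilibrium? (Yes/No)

The insurer plays Basic plan: E[Basic plan] = 0.2·(14) + 0.5·(14) + 0.3·(6) = 11.6; E[Premium plan] = -4.3. Best-responding. ✓
The applicant (risk level low-risk), facing Basic plan: Plan X gives 12, Plan Y gives -1, Decline gives -5. Proposed Plan X is best. ✓
The applicant (risk level moderate-risk), facing Basic plan: Plan X gives 11, Plan Y gives -7, Decline gives 7. Proposed Plan X is best. ✓
The applicant (risk level high-risk), facing Basic plan: Plan X gives 1, Plan Y gives -2, Decline gives -9. Proposed Plan Y is not best — profitable deviation exists. ✗

No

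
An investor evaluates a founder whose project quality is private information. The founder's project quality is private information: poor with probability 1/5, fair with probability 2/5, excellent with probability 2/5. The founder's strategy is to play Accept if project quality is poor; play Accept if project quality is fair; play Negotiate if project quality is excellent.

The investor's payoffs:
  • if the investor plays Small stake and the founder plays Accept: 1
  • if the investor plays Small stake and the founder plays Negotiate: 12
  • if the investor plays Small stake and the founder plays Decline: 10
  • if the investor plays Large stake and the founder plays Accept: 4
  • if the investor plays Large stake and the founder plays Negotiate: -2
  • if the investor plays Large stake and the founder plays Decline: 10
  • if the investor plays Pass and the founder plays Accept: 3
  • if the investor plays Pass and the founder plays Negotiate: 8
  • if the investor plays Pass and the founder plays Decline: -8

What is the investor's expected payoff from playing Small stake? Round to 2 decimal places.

5.40

Take the expectation over the founder's project quality, weighting each type's action by its prior probability.
E[Small stake] = 1/5·1 + 2/5·1 + 2/5·12 = 1/5 + 2/5 + 24/5 = 27/5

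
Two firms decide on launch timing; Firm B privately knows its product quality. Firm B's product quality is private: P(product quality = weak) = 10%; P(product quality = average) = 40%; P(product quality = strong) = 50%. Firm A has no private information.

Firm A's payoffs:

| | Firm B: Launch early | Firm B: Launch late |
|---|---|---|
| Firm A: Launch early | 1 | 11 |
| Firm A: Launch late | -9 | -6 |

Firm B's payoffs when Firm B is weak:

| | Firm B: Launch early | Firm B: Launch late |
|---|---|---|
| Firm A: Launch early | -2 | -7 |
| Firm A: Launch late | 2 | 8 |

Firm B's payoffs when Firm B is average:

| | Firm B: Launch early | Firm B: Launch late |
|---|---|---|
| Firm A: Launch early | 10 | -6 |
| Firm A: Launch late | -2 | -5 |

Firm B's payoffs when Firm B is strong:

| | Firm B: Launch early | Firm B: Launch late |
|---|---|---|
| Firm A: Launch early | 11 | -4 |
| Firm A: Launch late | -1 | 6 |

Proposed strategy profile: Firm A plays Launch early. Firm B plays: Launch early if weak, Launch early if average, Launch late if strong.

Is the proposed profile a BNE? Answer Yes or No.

Firm A plays Launch early: E[Launch early] = 0.1·(1) + 0.4·(1) + 0.5·(11) = 6; E[Launch late] = -7.5. Best-responding. ✓
Firm B (product quality weak), facing Launch early: Launch early gives -2, Launch late gives -7. Proposed Launch early is best. ✓
Firm B (product quality average), facing Launch early: Launch early gives 10, Launch late gives -6. Proposed Launch early is best. ✓
Firm B (product quality strong), facing Launch early: Launch early gives 11, Launch late gives -4. Proposed Launch late is not best — profitable deviation exists. ✗

No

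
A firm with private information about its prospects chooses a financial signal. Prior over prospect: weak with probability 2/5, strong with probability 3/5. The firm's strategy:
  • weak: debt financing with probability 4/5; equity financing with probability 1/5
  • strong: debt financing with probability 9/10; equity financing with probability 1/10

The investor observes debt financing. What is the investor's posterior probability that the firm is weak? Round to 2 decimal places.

0.37

P(debt financing) = (2/5)·(4/5) + (3/5)·(9/10) = 43/50
P(weak | debt financing) = ((2/5)·(4/5)) / (43/50) = (8/25) / (43/50) = 16/43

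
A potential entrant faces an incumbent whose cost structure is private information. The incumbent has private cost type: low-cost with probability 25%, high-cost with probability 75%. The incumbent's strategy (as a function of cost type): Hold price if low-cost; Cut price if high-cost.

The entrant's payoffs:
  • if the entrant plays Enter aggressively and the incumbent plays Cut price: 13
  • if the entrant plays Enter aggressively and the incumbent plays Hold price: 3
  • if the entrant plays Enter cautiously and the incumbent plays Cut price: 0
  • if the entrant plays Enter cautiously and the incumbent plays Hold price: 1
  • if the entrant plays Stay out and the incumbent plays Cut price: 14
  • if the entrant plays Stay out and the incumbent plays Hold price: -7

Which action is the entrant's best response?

Enter aggressively

E[Enter aggressively] = 0.25·(3) + 0.75·(13) = 10.5
E[Enter cautiously] = 0.25·(1) + 0.75·(0) = 0.25
E[Stay out] = 0.25·(-7) + 0.75·(14) = 8.75
Best response: Enter aggressively (10.5 is the largest).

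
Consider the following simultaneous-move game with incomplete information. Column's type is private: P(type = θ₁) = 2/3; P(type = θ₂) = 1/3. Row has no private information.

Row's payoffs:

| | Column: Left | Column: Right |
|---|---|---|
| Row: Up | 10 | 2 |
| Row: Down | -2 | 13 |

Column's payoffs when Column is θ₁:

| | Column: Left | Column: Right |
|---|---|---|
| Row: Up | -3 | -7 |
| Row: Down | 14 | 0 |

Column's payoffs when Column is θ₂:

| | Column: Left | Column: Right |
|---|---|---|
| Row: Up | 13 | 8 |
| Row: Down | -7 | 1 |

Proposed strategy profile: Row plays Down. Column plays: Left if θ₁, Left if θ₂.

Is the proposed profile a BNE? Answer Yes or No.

Row plays Down: E[Down] = 2/3·(-2) + 1/3·(-2) = -2; E[Up] = 10. Not best-responding. ✗
Column (type θ₁), facing Down: Left gives 14, Right gives 0. Proposed Left is best. ✓
Column (type θ₂), facing Down: Left gives -7, Right gives 1. Proposed Left is not best — profitable deviation exists. ✗

No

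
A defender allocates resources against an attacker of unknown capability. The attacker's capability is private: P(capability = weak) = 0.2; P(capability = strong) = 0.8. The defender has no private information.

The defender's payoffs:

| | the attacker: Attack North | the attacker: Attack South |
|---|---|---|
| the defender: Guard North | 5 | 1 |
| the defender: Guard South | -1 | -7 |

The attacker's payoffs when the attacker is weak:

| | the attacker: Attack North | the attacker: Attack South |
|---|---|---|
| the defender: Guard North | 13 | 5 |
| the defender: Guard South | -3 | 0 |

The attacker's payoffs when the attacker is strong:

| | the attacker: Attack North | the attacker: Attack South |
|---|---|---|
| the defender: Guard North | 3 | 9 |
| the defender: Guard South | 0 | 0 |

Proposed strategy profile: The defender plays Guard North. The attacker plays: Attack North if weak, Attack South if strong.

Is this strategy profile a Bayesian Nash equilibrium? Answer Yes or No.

Yes

A profile is a BNE iff every type of every player is best-responding given beliefs about the other side.
The defender plays Guard North: E[Guard North] = 0.2·(5) + 0.8·(1) = 1.8; E[Guard South] = -5.8. Best-responding. ✓
The attacker (capability weak), facing Guard North: Attack North gives 13, Attack South gives 5. Proposed Attack North is best. ✓
The attacker (capability strong), facing Guard North: Attack North gives 3, Attack South gives 9. Proposed Attack South is best. ✓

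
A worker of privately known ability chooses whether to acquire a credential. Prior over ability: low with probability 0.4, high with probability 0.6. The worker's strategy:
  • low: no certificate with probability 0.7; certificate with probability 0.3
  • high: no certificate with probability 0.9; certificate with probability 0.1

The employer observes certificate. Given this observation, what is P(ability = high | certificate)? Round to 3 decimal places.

P(certificate) = 0.4·0.3 + 0.6·0.1 = 0.18
P(high | certificate) = (0.6·0.1) / 0.18 = 0.06 / 0.18 = 0.333333

0.333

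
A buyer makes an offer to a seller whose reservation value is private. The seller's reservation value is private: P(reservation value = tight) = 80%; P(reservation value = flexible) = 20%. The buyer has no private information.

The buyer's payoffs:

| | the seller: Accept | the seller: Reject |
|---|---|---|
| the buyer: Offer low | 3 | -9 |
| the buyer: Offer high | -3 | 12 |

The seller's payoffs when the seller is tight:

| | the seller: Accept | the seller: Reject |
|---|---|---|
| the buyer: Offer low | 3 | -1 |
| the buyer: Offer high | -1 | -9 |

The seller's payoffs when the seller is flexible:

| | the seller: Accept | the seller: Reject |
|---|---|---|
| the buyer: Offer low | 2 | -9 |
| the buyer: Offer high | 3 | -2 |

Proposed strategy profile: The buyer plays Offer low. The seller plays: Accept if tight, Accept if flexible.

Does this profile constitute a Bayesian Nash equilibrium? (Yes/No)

Yes

The buyer plays Offer low: E[Offer low] = 0.8·(3) + 0.2·(3) = 3; E[Offer high] = -3. Best-responding. ✓
The seller (reservation value tight), facing Offer low: Accept gives 3, Reject gives -1. Proposed Accept is best. ✓
The seller (reservation value flexible), facing Offer low: Accept gives 2, Reject gives -9. Proposed Accept is best. ✓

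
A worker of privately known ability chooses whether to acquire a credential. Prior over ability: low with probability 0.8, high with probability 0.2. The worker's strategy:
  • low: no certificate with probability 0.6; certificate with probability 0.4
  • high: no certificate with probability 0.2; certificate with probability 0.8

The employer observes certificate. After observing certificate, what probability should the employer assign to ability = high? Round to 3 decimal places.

P(certificate) = 0.8·0.4 + 0.2·0.8 = 0.48
P(high | certificate) = (0.2·0.8) / 0.48 = 0.16 / 0.48 = 0.333333

0.333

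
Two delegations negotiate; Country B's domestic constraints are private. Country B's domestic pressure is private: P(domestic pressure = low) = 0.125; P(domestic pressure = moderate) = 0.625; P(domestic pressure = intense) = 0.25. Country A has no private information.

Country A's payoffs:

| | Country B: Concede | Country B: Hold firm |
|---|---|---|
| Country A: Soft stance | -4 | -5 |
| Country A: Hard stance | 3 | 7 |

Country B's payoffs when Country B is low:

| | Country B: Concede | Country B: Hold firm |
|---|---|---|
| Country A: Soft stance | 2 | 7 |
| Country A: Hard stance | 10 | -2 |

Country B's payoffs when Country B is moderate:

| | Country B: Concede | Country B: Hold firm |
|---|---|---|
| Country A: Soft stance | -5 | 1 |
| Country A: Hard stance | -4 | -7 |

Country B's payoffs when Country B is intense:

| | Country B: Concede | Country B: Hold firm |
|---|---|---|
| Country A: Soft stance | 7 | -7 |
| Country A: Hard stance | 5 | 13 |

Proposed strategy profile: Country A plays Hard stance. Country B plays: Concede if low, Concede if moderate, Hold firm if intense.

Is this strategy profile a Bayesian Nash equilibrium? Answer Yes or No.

Yes

A profile is a BNE iff every type of every player is best-responding given beliefs about the other side.
Country A plays Hard stance: E[Hard stance] = 0.125·(3) + 0.625·(3) + 0.25·(7) = 4; E[Soft stance] = -4.25. Best-responding. ✓
Country B (domestic pressure low), facing Hard stance: Concede gives 10, Hold firm gives -2. Proposed Concede is best. ✓
Country B (domestic pressure moderate), facing Hard stance: Concede gives -4, Hold firm gives -7. Proposed Concede is best. ✓
Country B (domestic pressure intense), facing Hard stance: Concede gives 5, Hold firm gives 13. Proposed Hold firm is best. ✓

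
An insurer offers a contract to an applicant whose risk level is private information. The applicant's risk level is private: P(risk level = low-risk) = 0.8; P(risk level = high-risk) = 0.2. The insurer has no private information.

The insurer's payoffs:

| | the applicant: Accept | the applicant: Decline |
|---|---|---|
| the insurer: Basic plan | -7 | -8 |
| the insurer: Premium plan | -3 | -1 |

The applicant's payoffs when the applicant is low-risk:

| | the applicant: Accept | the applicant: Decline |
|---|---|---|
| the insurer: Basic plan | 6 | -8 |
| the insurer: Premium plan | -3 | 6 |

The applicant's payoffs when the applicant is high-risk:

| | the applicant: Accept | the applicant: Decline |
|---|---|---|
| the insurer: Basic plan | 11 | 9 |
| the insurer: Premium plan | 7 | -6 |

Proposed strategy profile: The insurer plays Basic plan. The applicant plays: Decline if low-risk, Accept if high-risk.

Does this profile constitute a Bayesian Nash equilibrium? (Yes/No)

No

The insurer plays Basic plan: E[Basic plan] = 0.8·(-8) + 0.2·(-7) = -7.8; E[Premium plan] = -1.4. Not best-responding. ✗
The applicant (risk level low-risk), facing Basic plan: Accept gives 6, Decline gives -8. Proposed Decline is not best — profitable deviation exists. ✗
The applicant (risk level high-risk), facing Basic plan: Accept gives 11, Decline gives 9. Proposed Accept is best. ✓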